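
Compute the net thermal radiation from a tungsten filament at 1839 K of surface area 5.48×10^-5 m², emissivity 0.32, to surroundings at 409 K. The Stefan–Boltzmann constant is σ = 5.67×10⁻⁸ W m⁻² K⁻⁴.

Q = εσA(T⁴ − T_s⁴). T⁴ − T_s⁴ = (1839)⁴ − (409)⁴ = 1.14×10^13 − 2.80×10^10 = 1.14×10^13 K⁴.
Q = 0.32 × 5.67×10⁻⁸ × 5.48×10^-5 × 1.14×10^13 = 11.3 W.

Q ≈ 11.3 W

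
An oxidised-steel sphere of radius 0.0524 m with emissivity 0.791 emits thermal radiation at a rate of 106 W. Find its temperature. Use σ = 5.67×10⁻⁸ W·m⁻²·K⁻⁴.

A = 4πr² = 4π × (0.0524)² = 0.0345 m².
From P = εσAT⁴, T = (P / εσA)^(1/4) = (106 / (0.791 × 5.67×10⁻⁸ × 0.0345))^(1/4).
T = (6.85×10^10)^(1/4) = 512 K.

T ≈ 512 K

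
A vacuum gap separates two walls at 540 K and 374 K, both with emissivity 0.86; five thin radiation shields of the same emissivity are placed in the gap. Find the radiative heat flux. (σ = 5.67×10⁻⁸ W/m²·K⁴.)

Each of the 6 gaps contributes resistance (2/ε − 1) = 2/0.86 − 1 = 1.326; total = 7.953.
q = σ(T₁⁴ − T₂⁴) / 7.953 = 5.67×10⁻⁸ × 6.55×10^10 / 7.953 = 467 W/m².

q ≈ 467 W/m²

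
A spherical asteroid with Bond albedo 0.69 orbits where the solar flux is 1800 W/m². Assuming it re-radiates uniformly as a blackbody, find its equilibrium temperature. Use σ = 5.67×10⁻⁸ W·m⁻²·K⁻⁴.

Power absorbed = (1−a)S·πR²; power emitted = 4πR²σT⁴. Equating and cancelling πR²:
T = ((1−a)S / 4σ)^(1/4) = (558 / (4 × 5.67×10⁻⁸))^(1/4) = (2.46×10^9)^(1/4).
T = 223 K.

T ≈ 223 K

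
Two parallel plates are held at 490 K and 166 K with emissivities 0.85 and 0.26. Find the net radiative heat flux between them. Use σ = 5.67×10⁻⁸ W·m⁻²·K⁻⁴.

q ≈ 802 W/m²

For two large parallel gray plates, q = σ(T₁⁴ − T₂⁴) / (1/ε₁ + 1/ε₂ − 1).
1/ε₁ + 1/ε₂ − 1 = 1/0.85 + 1/0.26 − 1 = 4.023.
T₁⁴ − T₂⁴ = 5.76×10^10 − 7.59×10^8 = 5.69×10^10 K⁴.
q = 5.67×10⁻⁸ × 5.69×10^10 / 4.023 = 802 W/m².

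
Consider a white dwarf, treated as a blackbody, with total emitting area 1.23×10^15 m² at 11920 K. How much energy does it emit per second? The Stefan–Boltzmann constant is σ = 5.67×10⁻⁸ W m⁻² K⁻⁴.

P ≈ 1.41×10^24 W

P = σAT⁴ = 5.67×10⁻⁸ × 1.23×10^15 × (11920)⁴ = 5.67×10⁻⁸ × 1.23×10^15 × 2.02×10^16.
P = 1.41×10^24 W.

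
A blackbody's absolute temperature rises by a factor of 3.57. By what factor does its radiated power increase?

P ∝ T⁴, so the power scales as (3.57)⁴ = 162.

factor ≈ 162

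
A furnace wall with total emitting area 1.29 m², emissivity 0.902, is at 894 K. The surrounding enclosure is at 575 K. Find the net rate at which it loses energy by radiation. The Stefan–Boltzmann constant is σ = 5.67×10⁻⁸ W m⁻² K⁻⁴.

Q = εσA(T⁴ − T_s⁴). T⁴ − T_s⁴ = (894)⁴ − (575)⁴ = 6.39×10^11 − 1.09×10^11 = 5.29×10^11 K⁴.
Q = 0.902 × 5.67×10⁻⁸ × 1.29 × 5.29×10^11 = 34900 W.

Q ≈ 34900 W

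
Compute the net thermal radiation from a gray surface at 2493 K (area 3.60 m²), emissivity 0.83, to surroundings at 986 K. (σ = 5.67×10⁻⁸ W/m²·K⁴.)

Q ≈ 6.38×10^6 W

Q = εσA(T⁴ − T_s⁴). T⁴ − T_s⁴ = (2493)⁴ − (986)⁴ = 3.86×10^13 − 9.45×10^11 = 3.77×10^13 K⁴.
Q = 0.83 × 5.67×10⁻⁸ × 3.60 × 3.77×10^13 = 6.38×10^6 W.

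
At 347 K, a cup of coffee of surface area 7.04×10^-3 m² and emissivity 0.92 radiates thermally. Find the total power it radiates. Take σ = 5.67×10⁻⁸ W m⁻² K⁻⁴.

P ≈ 5.32 W

P = εσAT⁴ = 0.92 × 5.67×10⁻⁸ × 7.04×10^-3 × (347)⁴ = 0.92 × 5.67×10⁻⁸ × 7.04×10^-3 × 1.45×10^10.
P = 5.32 W.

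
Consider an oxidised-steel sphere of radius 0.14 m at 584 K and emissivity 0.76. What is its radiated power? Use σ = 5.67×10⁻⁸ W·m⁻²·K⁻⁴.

A = 4πr² = 4π × (0.14)² = 0.246 m².
Stefan–Boltzmann: P = εσAT⁴ = 0.76 × 5.67×10⁻⁸ × 0.246 × (584)⁴ = 0.76 × 5.67×10⁻⁸ × 0.246 × 1.16×10^11.
P = 1230 W.

P ≈ 1230 W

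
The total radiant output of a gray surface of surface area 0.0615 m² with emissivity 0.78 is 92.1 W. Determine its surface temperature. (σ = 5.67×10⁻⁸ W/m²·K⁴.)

From P = εσAT⁴, T = (P / εσA)^(1/4) = (92.1 / (0.78 × 5.67×10⁻⁸ × 0.0615))^(1/4).
T = (3.39×10^10)^(1/4) = 429 K.

T ≈ 429 K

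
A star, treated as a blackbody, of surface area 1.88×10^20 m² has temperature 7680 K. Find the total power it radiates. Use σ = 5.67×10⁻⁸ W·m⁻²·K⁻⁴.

P ≈ 3.71×10^28 W

P = σAT⁴ = 5.67×10⁻⁸ × 1.88×10^20 × (7680)⁴ = 5.67×10⁻⁸ × 1.88×10^20 × 3.48×10^15.
P = 3.71×10^28 W.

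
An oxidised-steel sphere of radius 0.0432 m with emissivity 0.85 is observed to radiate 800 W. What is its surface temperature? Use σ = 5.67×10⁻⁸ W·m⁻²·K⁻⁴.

T ≈ 917 K

A = 4πr² = 4π × (0.0432)² = 0.0235 m².
From P = εσAT⁴, T = (P / εσA)^(1/4) = (800 / (0.85 × 5.67×10⁻⁸ × 0.0235))^(1/4).
T = (7.08×10^11)^(1/4) = 917 K.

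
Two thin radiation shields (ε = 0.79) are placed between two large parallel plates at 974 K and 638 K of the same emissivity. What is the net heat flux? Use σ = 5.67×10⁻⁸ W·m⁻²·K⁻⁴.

q ≈ 9060 W/m²

Each of the 3 gaps contributes resistance (2/ε − 1) = 2/0.79 − 1 = 1.532; total = 4.595.
q = σ(T₁⁴ − T₂⁴) / 4.595 = 5.67×10⁻⁸ × 7.34×10^11 / 4.595 = 9060 W/m².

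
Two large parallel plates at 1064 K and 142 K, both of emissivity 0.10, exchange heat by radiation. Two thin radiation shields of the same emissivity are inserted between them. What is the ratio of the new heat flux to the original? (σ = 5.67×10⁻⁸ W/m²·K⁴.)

With N identical shields there are N+1 = 3 gaps in series, each with the same radiative resistance, so the flux falls to 1/(N+1) of its unshielded value.

ratio ≈ 0.333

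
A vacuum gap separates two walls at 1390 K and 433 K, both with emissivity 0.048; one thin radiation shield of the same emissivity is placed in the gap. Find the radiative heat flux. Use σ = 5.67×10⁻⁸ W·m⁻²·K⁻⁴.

q ≈ 2580 W/m²

Each of the 2 gaps contributes resistance (2/ε − 1) = 2/0.048 − 1 = 40.67; total = 81.33.
q = σ(T₁⁴ − T₂⁴) / 81.33 = 5.67×10⁻⁸ × 3.70×10^12 / 81.33 = 2580 W/m².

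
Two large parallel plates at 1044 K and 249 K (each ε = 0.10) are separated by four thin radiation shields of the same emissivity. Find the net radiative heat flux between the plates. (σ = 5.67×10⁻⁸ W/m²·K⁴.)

Each of the 5 gaps contributes resistance (2/ε − 1) = 2/0.10 − 1 = 19.00; total = 95.00.
q = σ(T₁⁴ − T₂⁴) / 95.00 = 5.67×10⁻⁸ × 1.18×10^12 / 95.00 = 707 W/m².

q ≈ 707 W/m²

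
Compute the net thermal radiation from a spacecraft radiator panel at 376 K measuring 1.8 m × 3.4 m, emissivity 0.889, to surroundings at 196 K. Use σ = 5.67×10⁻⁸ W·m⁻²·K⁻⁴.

A = 1.8 × 3.4 = 6.12 m².
Q = εσA(T⁴ − T_s⁴). T⁴ − T_s⁴ = (376)⁴ − (196)⁴ = 2.00×10^10 − 1.48×10^9 = 1.85×10^10 K⁴.
Q = 0.889 × 5.67×10⁻⁸ × 6.12 × 1.85×10^10 = 5710 W.

Q ≈ 5710 W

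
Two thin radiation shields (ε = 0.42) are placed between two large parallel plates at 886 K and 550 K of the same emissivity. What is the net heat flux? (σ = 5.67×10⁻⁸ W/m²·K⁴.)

Each of the 3 gaps contributes resistance (2/ε − 1) = 2/0.42 − 1 = 3.762; total = 11.29.
q = σ(T₁⁴ − T₂⁴) / 11.29 = 5.67×10⁻⁸ × 5.25×10^11 / 11.29 = 2640 W/m².

q ≈ 2640 W/m²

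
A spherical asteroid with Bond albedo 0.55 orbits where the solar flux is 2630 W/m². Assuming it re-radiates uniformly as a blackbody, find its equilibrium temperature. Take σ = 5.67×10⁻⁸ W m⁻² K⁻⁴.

Power absorbed = (1−a)S·πR²; power emitted = 4πR²σT⁴. Equating and cancelling πR²:
T = ((1−a)S / 4σ)^(1/4) = (1180 / (4 × 5.67×10⁻⁸))^(1/4) = (5.22×10^9)^(1/4).
T = 269 K.

T ≈ 269 K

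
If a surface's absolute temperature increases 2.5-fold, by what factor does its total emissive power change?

P ∝ T⁴, so the power scales as (2.5)⁴ = 39.1.

factor ≈ 39.1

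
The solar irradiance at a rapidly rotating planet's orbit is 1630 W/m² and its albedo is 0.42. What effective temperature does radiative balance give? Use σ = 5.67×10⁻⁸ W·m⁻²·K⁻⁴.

T ≈ 254 K

Power absorbed = (1−a)S·πR²; power emitted = 4πR²σT⁴. Equating and cancelling πR²:
T = ((1−a)S / 4σ)^(1/4) = (945 / (4 × 5.67×10⁻⁸))^(1/4) = (4.17×10^9)^(1/4).
T = 254 K.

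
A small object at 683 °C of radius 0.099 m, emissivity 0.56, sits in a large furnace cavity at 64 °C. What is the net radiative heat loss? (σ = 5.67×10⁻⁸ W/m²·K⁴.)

A = 4πr² = 4π × (0.099)² = 0.123 m².
Convert: 683 °C = 956 K; 64 °C = 337 K.
Q = εσA(T⁴ − T_s⁴). T⁴ − T_s⁴ = (956)⁴ − (337)⁴ = 8.35×10^11 − 1.29×10^10 = 8.22×10^11 K⁴.
Q = 0.56 × 5.67×10⁻⁸ × 0.123 × 8.22×10^11 = 3220 W.

Q ≈ 3220 W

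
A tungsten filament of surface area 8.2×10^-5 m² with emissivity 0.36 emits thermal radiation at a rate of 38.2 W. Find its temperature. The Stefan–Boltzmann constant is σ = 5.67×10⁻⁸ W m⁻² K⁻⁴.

T ≈ 2190 K

From P = εσAT⁴, T = (P / εσA)^(1/4) = (38.2 / (0.36 × 5.67×10⁻⁸ × 8.20×10^-5))^(1/4).
T = (2.28×10^13)^(1/4) = 2190 K.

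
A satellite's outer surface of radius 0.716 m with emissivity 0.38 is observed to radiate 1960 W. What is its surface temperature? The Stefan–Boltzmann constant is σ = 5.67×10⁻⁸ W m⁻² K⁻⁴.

A = 4πr² = 4π × (0.716)² = 6.44 m².
From P = εσAT⁴, T = (P / εσA)^(1/4) = (1960 / (0.38 × 5.67×10⁻⁸ × 6.44))^(1/4).
T = (1.41×10^10)^(1/4) = 345 K.

T ≈ 345 K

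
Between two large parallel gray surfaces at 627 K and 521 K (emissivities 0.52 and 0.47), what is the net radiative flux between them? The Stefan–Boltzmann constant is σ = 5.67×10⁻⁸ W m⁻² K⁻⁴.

q ≈ 1500 W/m²

For two large parallel gray plates, q = σ(T₁⁴ − T₂⁴) / (1/ε₁ + 1/ε₂ − 1).
1/ε₁ + 1/ε₂ − 1 = 1/0.52 + 1/0.47 − 1 = 3.051.
T₁⁴ − T₂⁴ = 1.55×10^11 − 7.37×10^10 = 8.09×10^10 K⁴.
q = 5.67×10⁻⁸ × 8.09×10^10 / 3.051 = 1500 W/m².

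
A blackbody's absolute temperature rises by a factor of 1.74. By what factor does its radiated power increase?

factor ≈ 9.17

P ∝ T⁴, so the power scales as (1.74)⁴ = 9.17.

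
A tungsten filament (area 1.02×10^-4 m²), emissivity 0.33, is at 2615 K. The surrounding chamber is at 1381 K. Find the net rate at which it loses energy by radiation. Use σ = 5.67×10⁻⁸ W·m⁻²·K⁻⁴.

Q ≈ 82.3 W

Q = εσA(T⁴ − T_s⁴). T⁴ − T_s⁴ = (2615)⁴ − (1381)⁴ = 4.68×10^13 − 3.64×10^12 = 4.31×10^13 K⁴.
Q = 0.33 × 5.67×10⁻⁸ × 1.02×10^-4 × 4.31×10^13 = 82.3 W.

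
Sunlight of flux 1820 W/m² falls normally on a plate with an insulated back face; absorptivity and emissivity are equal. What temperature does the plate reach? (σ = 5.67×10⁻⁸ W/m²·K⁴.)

T ≈ 423 K

Absorbed flux αS = emitted flux εσT⁴ (one radiating face); with α = ε, T = (S/σ)^(1/4).
T = (1820 / 5.67×10⁻⁸)^(1/4) = (3.21×10^10)^(1/4).
T = 423 K.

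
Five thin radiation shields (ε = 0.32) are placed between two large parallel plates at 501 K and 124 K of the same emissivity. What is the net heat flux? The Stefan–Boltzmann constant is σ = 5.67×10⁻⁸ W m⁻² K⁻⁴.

q ≈ 113 W/m²

Each of the 6 gaps contributes resistance (2/ε − 1) = 2/0.32 − 1 = 5.250; total = 31.50.
q = σ(T₁⁴ − T₂⁴) / 31.50 = 5.67×10⁻⁸ × 6.28×10^10 / 31.50 = 113 W/m².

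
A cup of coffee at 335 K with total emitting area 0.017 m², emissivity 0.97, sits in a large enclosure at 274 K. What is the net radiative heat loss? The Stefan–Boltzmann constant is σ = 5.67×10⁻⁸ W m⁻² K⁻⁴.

Q = εσA(T⁴ − T_s⁴). T⁴ − T_s⁴ = (335)⁴ − (274)⁴ = 1.26×10^10 − 5.64×10^9 = 6.96×10^9 K⁴.
Q = 0.97 × 5.67×10⁻⁸ × 0.0170 × 6.96×10^9 = 6.51 W.

Q ≈ 6.51 W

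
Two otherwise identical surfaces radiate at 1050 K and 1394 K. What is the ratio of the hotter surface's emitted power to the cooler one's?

ratio ≈ 3.11

P ∝ T⁴, so the ratio is (1394/1050)⁴ = (1.328)⁴ = 3.11.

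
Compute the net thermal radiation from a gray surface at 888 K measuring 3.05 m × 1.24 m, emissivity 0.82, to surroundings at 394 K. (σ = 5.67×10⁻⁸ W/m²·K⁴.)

A = 3.05 × 1.24 = 3.78 m².
Q = εσA(T⁴ − T_s⁴). T⁴ − T_s⁴ = (888)⁴ − (394)⁴ = 6.22×10^11 − 2.41×10^10 = 5.98×10^11 K⁴.
Q = 0.82 × 5.67×10⁻⁸ × 3.78 × 5.98×10^11 = 1.05×10^5 W.

Q ≈ 1.05×10^5 W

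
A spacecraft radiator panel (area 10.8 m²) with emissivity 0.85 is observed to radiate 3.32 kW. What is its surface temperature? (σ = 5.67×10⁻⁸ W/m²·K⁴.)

From P = εσAT⁴, T = (P / εσA)^(1/4) = (3320 / (0.85 × 5.67×10⁻⁸ × 10.8))^(1/4).
T = (6.38×10^9)^(1/4) = 283 K.

T ≈ 283 K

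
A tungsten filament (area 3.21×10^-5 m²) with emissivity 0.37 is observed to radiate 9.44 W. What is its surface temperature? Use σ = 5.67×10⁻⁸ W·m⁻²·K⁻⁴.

T ≈ 1930 K

From P = εσAT⁴, T = (P / εσA)^(1/4) = (9.44 / (0.37 × 5.67×10⁻⁸ × 3.21×10^-5))^(1/4).
T = (1.40×10^13)^(1/4) = 1930 K.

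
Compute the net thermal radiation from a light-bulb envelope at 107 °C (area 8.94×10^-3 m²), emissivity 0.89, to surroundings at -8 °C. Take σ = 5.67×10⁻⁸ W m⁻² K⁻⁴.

Q ≈ 7.18 W

Convert: 107 °C = 380 K; -8 °C = 265 K.
Q = εσA(T⁴ − T_s⁴). T⁴ − T_s⁴ = (380)⁴ − (265)⁴ = 2.09×10^10 − 4.93×10^9 = 1.59×10^10 K⁴.
Q = 0.89 × 5.67×10⁻⁸ × 8.94×10^-3 × 1.59×10^10 = 7.18 W.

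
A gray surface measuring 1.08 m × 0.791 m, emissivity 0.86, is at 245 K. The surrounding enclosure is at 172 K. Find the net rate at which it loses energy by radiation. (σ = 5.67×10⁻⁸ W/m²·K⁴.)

Q ≈ 114 W

A = 1.08 × 0.791 = 0.854 m².
Q = εσA(T⁴ − T_s⁴). T⁴ − T_s⁴ = (245)⁴ − (172)⁴ = 3.60×10^9 − 8.75×10^8 = 2.73×10^9 K⁴.
Q = 0.86 × 5.67×10⁻⁸ × 0.854 × 2.73×10^9 = 114 W.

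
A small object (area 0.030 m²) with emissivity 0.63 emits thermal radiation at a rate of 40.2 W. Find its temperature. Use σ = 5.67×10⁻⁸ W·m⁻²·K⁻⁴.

T ≈ 440 K

From P = εσAT⁴, T = (P / εσA)^(1/4) = (40.2 / (0.63 × 5.67×10⁻⁸ × 0.0300))^(1/4).
T = (3.75×10^10)^(1/4) = 440 K.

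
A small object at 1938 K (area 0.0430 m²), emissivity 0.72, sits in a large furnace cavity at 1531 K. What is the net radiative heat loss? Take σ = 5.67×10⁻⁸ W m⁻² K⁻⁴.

Q ≈ 15100 W

Q = εσA(T⁴ − T_s⁴). T⁴ − T_s⁴ = (1938)⁴ − (1531)⁴ = 1.41×10^13 − 5.49×10^12 = 8.61×10^12 K⁴.
Q = 0.72 × 5.67×10⁻⁸ × 0.0430 × 8.61×10^12 = 15100 W.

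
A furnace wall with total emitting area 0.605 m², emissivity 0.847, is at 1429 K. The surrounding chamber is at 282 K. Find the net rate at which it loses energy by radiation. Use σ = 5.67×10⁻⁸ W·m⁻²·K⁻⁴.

Q ≈ 1.21×10^5 W

Q = εσA(T⁴ − T_s⁴). T⁴ − T_s⁴ = (1429)⁴ − (282)⁴ = 4.17×10^12 − 6.32×10^9 = 4.16×10^12 K⁴.
Q = 0.847 × 5.67×10⁻⁸ × 0.605 × 4.16×10^12 = 1.21×10^5 W.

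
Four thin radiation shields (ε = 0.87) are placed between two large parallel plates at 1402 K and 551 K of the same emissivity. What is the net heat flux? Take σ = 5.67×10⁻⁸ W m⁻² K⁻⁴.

Each of the 5 gaps contributes resistance (2/ε − 1) = 2/0.87 − 1 = 1.299; total = 6.494.
q = σ(T₁⁴ − T₂⁴) / 6.494 = 5.67×10⁻⁸ × 3.77×10^12 / 6.494 = 32900 W/m².

q ≈ 32900 W/m²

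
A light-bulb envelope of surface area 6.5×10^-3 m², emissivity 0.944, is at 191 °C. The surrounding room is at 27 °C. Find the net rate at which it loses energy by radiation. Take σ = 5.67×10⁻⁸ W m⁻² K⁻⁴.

Convert: 191 °C = 464 K; 27 °C = 300 K.
Q = εσA(T⁴ − T_s⁴). T⁴ − T_s⁴ = (464)⁴ − (300)⁴ = 4.64×10^10 − 8.10×10^9 = 3.83×10^10 K⁴.
Q = 0.944 × 5.67×10⁻⁸ × 6.50×10^-3 × 3.83×10^10 = 13.3 W.

Q ≈ 13.3 W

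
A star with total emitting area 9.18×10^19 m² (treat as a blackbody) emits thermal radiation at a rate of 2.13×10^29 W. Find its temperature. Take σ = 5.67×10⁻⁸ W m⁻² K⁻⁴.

T ≈ 14200 K

From P = σAT⁴, T = (P / σA)^(1/4) = (2.13×10^29 / (5.67×10⁻⁸ × 9.18×10^19))^(1/4).
T = (4.09×10^16)^(1/4) = 14200 K.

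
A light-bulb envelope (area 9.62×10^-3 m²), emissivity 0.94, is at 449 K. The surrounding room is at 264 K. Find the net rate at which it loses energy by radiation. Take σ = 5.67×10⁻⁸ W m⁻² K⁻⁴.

Q = εσA(T⁴ − T_s⁴). T⁴ − T_s⁴ = (449)⁴ − (264)⁴ = 4.06×10^10 − 4.86×10^9 = 3.58×10^10 K⁴.
Q = 0.94 × 5.67×10⁻⁸ × 9.62×10^-3 × 3.58×10^10 = 18.3 W.

Q ≈ 18.3 W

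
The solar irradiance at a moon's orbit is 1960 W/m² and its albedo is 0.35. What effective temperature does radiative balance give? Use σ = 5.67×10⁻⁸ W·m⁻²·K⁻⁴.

T ≈ 274 K

Power absorbed = (1−a)S·πR²; power emitted = 4πR²σT⁴. Equating and cancelling πR²:
T = ((1−a)S / 4σ)^(1/4) = (1270 / (4 × 5.67×10⁻⁸))^(1/4) = (5.62×10^9)^(1/4).
T = 274 K.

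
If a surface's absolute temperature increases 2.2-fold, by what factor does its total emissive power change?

P ∝ T⁴, so the power scales as (2.2)⁴ = 23.4.

factor ≈ 23.4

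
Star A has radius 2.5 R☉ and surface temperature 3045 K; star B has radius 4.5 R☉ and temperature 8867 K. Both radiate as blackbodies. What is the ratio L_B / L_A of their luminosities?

L = 4πR²σT⁴ ∝ R²T⁴, so L_B/L_A = (4.5/2.5)² × (8867/3045)⁴ = 3.24 × 71.9 = 233.

L_B/L_A ≈ 233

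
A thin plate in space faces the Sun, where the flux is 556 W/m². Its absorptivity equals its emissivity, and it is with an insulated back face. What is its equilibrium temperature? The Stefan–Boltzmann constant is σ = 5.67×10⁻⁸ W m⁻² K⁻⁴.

Absorbed flux αS = emitted flux εσT⁴ (one radiating face); with α = ε, T = (S/σ)^(1/4).
T = (556 / 5.67×10⁻⁸)^(1/4) = (9.81×10^9)^(1/4).
T = 315 K.

T ≈ 315 K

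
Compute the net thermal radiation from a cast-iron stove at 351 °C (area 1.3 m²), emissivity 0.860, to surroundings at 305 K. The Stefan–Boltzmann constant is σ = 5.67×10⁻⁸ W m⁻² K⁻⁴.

Convert: 351 °C = 624 K.
Q = εσA(T⁴ − T_s⁴). T⁴ − T_s⁴ = (624)⁴ − (305)⁴ = 1.52×10^11 − 8.65×10^9 = 1.43×10^11 K⁴.
Q = 0.860 × 5.67×10⁻⁸ × 1.30 × 1.43×10^11 = 9060 W.

Q ≈ 9060 W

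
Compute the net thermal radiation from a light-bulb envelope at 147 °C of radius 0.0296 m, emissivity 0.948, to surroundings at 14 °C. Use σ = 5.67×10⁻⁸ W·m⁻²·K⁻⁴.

A = 4πr² = 4π × (0.0296)² = 0.0110 m².
Convert: 147 °C = 420 K; 14 °C = 287 K.
Q = εσA(T⁴ − T_s⁴). T⁴ − T_s⁴ = (420)⁴ − (287)⁴ = 3.11×10^10 − 6.78×10^9 = 2.43×10^10 K⁴.
Q = 0.948 × 5.67×10⁻⁸ × 0.0110 × 2.43×10^10 = 14.4 W.

Q ≈ 14.4 W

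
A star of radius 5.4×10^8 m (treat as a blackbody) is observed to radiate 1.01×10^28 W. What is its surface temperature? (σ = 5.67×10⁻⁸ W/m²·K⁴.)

T ≈ 14800 K

A = 4πr² = 4π × (5.4×10^8)² = 3.66×10^18 m².
From P = σAT⁴, T = (P / σA)^(1/4) = (1.01×10^28 / (5.67×10⁻⁸ × 3.66×10^18))^(1/4).
T = (4.86×10^16)^(1/4) = 14800 K.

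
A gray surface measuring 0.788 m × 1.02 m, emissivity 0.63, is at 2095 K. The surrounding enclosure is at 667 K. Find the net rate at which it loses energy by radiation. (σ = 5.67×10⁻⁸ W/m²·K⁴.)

Q ≈ 5.47×10^5 W

A = 0.788 × 1.02 = 0.804 m².
Q = εσA(T⁴ − T_s⁴). T⁴ − T_s⁴ = (2095)⁴ − (667)⁴ = 1.93×10^13 − 1.98×10^11 = 1.91×10^13 K⁴.
Q = 0.63 × 5.67×10⁻⁸ × 0.804 × 1.91×10^13 = 5.47×10^5 W.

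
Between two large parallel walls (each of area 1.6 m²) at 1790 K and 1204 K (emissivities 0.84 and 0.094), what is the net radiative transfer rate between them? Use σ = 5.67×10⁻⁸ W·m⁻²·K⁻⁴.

For two large parallel gray plates, q = σ(T₁⁴ − T₂⁴) / (1/ε₁ + 1/ε₂ − 1).
1/ε₁ + 1/ε₂ − 1 = 1/0.84 + 1/0.094 − 1 = 10.83.
T₁⁴ − T₂⁴ = 1.03×10^13 − 2.10×10^12 = 8.16×10^12 K⁴.
q = 5.67×10⁻⁸ × 8.16×10^12 / 10.83 = 42800 W/m².
Q = q·A = 42800 × 1.6 = 68400 W.

Q ≈ 68400 W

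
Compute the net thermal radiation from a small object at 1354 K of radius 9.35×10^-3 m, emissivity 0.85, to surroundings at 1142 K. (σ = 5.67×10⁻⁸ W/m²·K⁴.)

A = 4πr² = 4π × (9.35×10^-3)² = 1.10×10^-3 m².
Q = εσA(T⁴ − T_s⁴). T⁴ − T_s⁴ = (1354)⁴ − (1142)⁴ = 3.36×10^12 − 1.70×10^12 = 1.66×10^12 K⁴.
Q = 0.85 × 5.67×10⁻⁸ × 1.10×10^-3 × 1.66×10^12 = 87.9 W.

Q ≈ 87.9 W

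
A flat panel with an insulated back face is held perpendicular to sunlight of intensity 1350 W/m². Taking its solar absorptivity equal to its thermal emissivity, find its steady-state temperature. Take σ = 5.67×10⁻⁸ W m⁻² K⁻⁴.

T ≈ 393 K

Absorbed flux αS = emitted flux εσT⁴ (one radiating face); with α = ε, T = (S/σ)^(1/4).
T = (1350 / 5.67×10⁻⁸)^(1/4) = (2.38×10^10)^(1/4).
T = 393 K.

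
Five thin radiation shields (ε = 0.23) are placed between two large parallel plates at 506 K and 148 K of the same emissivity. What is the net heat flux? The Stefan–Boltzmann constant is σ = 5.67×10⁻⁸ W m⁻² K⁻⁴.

Each of the 6 gaps contributes resistance (2/ε − 1) = 2/0.23 − 1 = 7.696; total = 46.17.
q = σ(T₁⁴ − T₂⁴) / 46.17 = 5.67×10⁻⁸ × 6.51×10^10 / 46.17 = 79.9 W/m².

q ≈ 79.9 W/m²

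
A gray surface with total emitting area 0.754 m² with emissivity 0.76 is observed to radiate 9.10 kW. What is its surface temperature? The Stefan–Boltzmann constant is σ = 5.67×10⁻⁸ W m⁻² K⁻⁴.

T ≈ 727 K

From P = εσAT⁴, T = (P / εσA)^(1/4) = (9100 / (0.76 × 5.67×10⁻⁸ × 0.754))^(1/4).
T = (2.80×10^11)^(1/4) = 727 K.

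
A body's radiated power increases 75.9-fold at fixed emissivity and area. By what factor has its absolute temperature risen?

P ∝ T⁴ ⇒ T ∝ P^(1/4), so T scales by (75.9)^(1/4) = 2.95.

factor ≈ 2.95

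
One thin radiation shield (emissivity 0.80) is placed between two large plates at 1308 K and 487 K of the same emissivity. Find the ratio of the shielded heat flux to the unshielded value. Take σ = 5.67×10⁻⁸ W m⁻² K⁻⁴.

With N identical shields there are N+1 = 2 gaps in series, each with the same radiative resistance, so the flux falls to 1/(N+1) of its unshielded value.

ratio ≈ 0.500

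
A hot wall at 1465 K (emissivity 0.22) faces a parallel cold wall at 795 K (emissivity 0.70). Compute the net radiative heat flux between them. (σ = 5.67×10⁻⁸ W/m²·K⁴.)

For two large parallel gray plates, q = σ(T₁⁴ − T₂⁴) / (1/ε₁ + 1/ε₂ − 1).
1/ε₁ + 1/ε₂ − 1 = 1/0.22 + 1/0.70 − 1 = 4.974.
T₁⁴ − T₂⁴ = 4.61×10^12 − 3.99×10^11 = 4.21×10^12 K⁴.
q = 5.67×10⁻⁸ × 4.21×10^12 / 4.974 = 48000 W/m².

q ≈ 48000 W/m²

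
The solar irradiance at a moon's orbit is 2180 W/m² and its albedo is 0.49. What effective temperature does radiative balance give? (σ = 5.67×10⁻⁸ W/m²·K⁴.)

T ≈ 265 K

Power absorbed = (1−a)S·πR²; power emitted = 4πR²σT⁴. Equating and cancelling πR²:
T = ((1−a)S / 4σ)^(1/4) = (1110 / (4 × 5.67×10⁻⁸))^(1/4) = (4.90×10^9)^(1/4).
T = 265 K.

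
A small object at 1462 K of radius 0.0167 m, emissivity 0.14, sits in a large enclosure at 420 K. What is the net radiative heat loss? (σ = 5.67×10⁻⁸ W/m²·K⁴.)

Q ≈ 126 W

A = 4πr² = 4π × (0.0167)² = 3.50×10^-3 m².
Q = εσA(T⁴ − T_s⁴). T⁴ − T_s⁴ = (1462)⁴ − (420)⁴ = 4.57×10^12 − 3.11×10^10 = 4.54×10^12 K⁴.
Q = 0.14 × 5.67×10⁻⁸ × 3.50×10^-3 × 4.54×10^12 = 126 W.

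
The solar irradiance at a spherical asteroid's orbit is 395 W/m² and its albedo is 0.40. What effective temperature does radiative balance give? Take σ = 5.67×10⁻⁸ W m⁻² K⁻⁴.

Power absorbed = (1−a)S·πR²; power emitted = 4πR²σT⁴. Equating and cancelling πR²:
T = ((1−a)S / 4σ)^(1/4) = (237 / (4 × 5.67×10⁻⁸))^(1/4) = (1.04×10^9)^(1/4).
T = 180 K.

T ≈ 180 K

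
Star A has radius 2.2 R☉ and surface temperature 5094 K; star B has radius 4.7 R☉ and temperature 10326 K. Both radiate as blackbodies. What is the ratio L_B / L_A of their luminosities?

L_B/L_A ≈ 77.1

L = 4πR²σT⁴ ∝ R²T⁴, so L_B/L_A = (4.7/2.2)² × (10326/5094)⁴ = 4.56 × 16.9 = 77.1.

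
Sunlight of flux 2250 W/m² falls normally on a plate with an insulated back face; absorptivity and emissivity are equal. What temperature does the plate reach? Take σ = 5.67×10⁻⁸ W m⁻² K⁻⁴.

T ≈ 446 K

Absorbed flux αS = emitted flux εσT⁴ (one radiating face); with α = ε, T = (S/σ)^(1/4).
T = (2250 / 5.67×10⁻⁸)^(1/4) = (3.97×10^10)^(1/4).
T = 446 K.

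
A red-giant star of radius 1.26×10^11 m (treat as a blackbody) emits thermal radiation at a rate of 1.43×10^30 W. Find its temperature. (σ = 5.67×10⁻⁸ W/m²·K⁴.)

T ≈ 3350 K

A = 4πr² = 4π × (1.26×10^11)² = 2.00×10^23 m².
From P = σAT⁴, T = (P / σA)^(1/4) = (1.43×10^30 / (5.67×10⁻⁸ × 2.00×10^23))^(1/4).
T = (1.26×10^14)^(1/4) = 3350 K.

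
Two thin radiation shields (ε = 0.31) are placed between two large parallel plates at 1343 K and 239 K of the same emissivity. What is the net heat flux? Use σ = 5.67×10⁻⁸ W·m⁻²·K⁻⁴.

Each of the 3 gaps contributes resistance (2/ε − 1) = 2/0.31 − 1 = 5.452; total = 16.35.
q = σ(T₁⁴ − T₂⁴) / 16.35 = 5.67×10⁻⁸ × 3.25×10^12 / 16.35 = 11300 W/m².

q ≈ 11300 W/m²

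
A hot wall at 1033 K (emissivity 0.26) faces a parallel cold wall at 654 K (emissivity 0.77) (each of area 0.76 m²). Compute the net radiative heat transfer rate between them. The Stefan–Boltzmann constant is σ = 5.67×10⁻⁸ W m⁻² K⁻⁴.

Q ≈ 9940 W

For two large parallel gray plates, q = σ(T₁⁴ − T₂⁴) / (1/ε₁ + 1/ε₂ − 1).
1/ε₁ + 1/ε₂ − 1 = 1/0.26 + 1/0.77 − 1 = 4.145.
T₁⁴ − T₂⁴ = 1.14×10^12 − 1.83×10^11 = 9.56×10^11 K⁴.
q = 5.67×10⁻⁸ × 9.56×10^11 / 4.145 = 13100 W/m².
Q = q·A = 13100 × 0.76 = 9940 W.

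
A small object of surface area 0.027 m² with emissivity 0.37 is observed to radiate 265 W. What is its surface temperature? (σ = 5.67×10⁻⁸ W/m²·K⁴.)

T ≈ 827 K

From P = εσAT⁴, T = (P / εσA)^(1/4) = (265 / (0.37 × 5.67×10⁻⁸ × 0.0270))^(1/4).
T = (4.68×10^11)^(1/4) = 827 K.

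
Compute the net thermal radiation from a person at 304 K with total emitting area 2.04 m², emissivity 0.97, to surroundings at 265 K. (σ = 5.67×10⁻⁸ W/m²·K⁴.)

Q ≈ 405 W

Q = εσA(T⁴ − T_s⁴). T⁴ − T_s⁴ = (304)⁴ − (265)⁴ = 8.54×10^9 − 4.93×10^9 = 3.61×10^9 K⁴.
Q = 0.97 × 5.67×10⁻⁸ × 2.04 × 3.61×10^9 = 405 W.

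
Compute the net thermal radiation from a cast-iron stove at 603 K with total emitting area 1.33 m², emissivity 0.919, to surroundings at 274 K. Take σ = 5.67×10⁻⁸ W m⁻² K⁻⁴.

Q = εσA(T⁴ − T_s⁴). T⁴ − T_s⁴ = (603)⁴ − (274)⁴ = 1.32×10^11 − 5.64×10^9 = 1.27×10^11 K⁴.
Q = 0.919 × 5.67×10⁻⁸ × 1.33 × 1.27×10^11 = 8770 W.

Q ≈ 8770 W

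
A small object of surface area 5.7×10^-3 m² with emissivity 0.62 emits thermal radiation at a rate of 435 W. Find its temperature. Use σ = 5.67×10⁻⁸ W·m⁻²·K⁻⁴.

T ≈ 1210 K

From P = εσAT⁴, T = (P / εσA)^(1/4) = (435 / (0.62 × 5.67×10⁻⁸ × 5.70×10^-3))^(1/4).
T = (2.17×10^12)^(1/4) = 1210 K.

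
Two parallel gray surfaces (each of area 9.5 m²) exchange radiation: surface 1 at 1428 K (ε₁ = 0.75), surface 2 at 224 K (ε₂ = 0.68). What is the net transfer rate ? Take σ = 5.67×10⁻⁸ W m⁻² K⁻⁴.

For two large parallel gray plates, q = σ(T₁⁴ − T₂⁴) / (1/ε₁ + 1/ε₂ − 1).
1/ε₁ + 1/ε₂ − 1 = 1/0.75 + 1/0.68 − 1 = 1.804.
T₁⁴ − T₂⁴ = 4.16×10^12 − 2.52×10^9 = 4.16×10^12 K⁴.
q = 5.67×10⁻⁸ × 4.16×10^12 / 1.804 = 1.31×10^5 W/m².
Q = q·A = 1.31×10^5 × 9.5 = 1.24×10^6 W.

Q ≈ 1.24×10^6 W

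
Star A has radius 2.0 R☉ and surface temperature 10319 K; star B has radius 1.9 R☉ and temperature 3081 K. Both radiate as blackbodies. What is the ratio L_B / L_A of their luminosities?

L_B/L_A ≈ 7.17×10^-3

L = 4πR²σT⁴ ∝ R²T⁴, so L_B/L_A = (1.9/2.0)² × (3081/10319)⁴ = 0.902 × 7.95×10^-3 = 7.17×10^-3.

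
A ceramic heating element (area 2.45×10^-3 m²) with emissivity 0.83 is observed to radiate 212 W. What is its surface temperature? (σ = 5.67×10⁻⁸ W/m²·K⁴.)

T ≈ 1160 K

From P = εσAT⁴, T = (P / εσA)^(1/4) = (212 / (0.83 × 5.67×10⁻⁸ × 2.45×10^-3))^(1/4).
T = (1.84×10^12)^(1/4) = 1160 K.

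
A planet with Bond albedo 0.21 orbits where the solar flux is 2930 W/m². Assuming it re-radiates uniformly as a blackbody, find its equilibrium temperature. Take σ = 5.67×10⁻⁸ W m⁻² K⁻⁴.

T ≈ 318 K

Power absorbed = (1−a)S·πR²; power emitted = 4πR²σT⁴. Equating and cancelling πR²:
T = ((1−a)S / 4σ)^(1/4) = (2310 / (4 × 5.67×10⁻⁸))^(1/4) = (1.02×10^10)^(1/4).
T = 318 K.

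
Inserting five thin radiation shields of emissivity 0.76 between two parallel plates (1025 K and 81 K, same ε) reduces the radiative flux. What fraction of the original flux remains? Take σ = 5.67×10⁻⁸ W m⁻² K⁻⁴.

With N identical shields there are N+1 = 6 gaps in series, each with the same radiative resistance, so the flux falls to 1/(N+1) of its unshielded value.

ratio ≈ 0.167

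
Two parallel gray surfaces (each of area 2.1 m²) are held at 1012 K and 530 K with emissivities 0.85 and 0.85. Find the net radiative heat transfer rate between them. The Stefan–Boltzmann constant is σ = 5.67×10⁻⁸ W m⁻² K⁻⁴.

Q ≈ 85400 W

For two large parallel gray plates, q = σ(T₁⁴ − T₂⁴) / (1/ε₁ + 1/ε₂ − 1).
1/ε₁ + 1/ε₂ − 1 = 1/0.85 + 1/0.85 − 1 = 1.353.
T₁⁴ − T₂⁴ = 1.05×10^12 − 7.89×10^10 = 9.70×10^11 K⁴.
q = 5.67×10⁻⁸ × 9.70×10^11 / 1.353 = 40700 W/m².
Q = q·A = 40700 × 2.1 = 85400 W.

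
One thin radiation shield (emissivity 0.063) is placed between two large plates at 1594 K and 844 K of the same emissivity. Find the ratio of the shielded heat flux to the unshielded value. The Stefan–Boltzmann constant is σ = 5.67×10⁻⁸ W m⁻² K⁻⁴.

With N identical shields there are N+1 = 2 gaps in series, each with the same radiative resistance, so the flux falls to 1/(N+1) of its unshielded value.

ratio ≈ 0.500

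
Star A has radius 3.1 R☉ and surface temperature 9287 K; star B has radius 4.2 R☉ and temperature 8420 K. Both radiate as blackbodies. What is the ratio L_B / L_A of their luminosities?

L_B/L_A ≈ 1.24

L = 4πR²σT⁴ ∝ R²T⁴, so L_B/L_A = (4.2/3.1)² × (8420/9287)⁴ = 1.84 × 0.676 = 1.24.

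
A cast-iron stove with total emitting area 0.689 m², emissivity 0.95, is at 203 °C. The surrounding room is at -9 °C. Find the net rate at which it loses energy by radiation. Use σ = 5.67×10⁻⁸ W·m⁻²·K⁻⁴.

Q ≈ 1720 W

Convert: 203 °C = 476 K; -9 °C = 264 K.
Q = εσA(T⁴ − T_s⁴). T⁴ − T_s⁴ = (476)⁴ − (264)⁴ = 5.13×10^10 − 4.86×10^9 = 4.65×10^10 K⁴.
Q = 0.95 × 5.67×10⁻⁸ × 0.689 × 4.65×10^10 = 1720 W.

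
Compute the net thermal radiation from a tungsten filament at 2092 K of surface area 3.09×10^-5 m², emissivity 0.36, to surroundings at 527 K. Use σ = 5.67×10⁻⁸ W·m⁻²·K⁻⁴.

Q = εσA(T⁴ − T_s⁴). T⁴ − T_s⁴ = (2092)⁴ − (527)⁴ = 1.92×10^13 − 7.71×10^10 = 1.91×10^13 K⁴.
Q = 0.36 × 5.67×10⁻⁸ × 3.09×10^-5 × 1.91×10^13 = 12.0 W.

Q ≈ 12.0 W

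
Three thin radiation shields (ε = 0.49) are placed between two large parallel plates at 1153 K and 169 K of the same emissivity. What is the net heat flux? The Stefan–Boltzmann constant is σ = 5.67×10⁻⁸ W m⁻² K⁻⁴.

Each of the 4 gaps contributes resistance (2/ε − 1) = 2/0.49 − 1 = 3.082; total = 12.33.
q = σ(T₁⁴ − T₂⁴) / 12.33 = 5.67×10⁻⁸ × 1.77×10^12 / 12.33 = 8130 W/m².

q ≈ 8130 W/m²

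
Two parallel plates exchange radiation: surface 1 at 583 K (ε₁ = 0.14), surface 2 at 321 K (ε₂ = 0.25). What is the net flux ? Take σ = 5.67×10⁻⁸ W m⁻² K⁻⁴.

For two large parallel gray plates, q = σ(T₁⁴ − T₂⁴) / (1/ε₁ + 1/ε₂ − 1).
1/ε₁ + 1/ε₂ − 1 = 1/0.14 + 1/0.25 − 1 = 10.14.
T₁⁴ − T₂⁴ = 1.16×10^11 − 1.06×10^10 = 1.05×10^11 K⁴.
q = 5.67×10⁻⁸ × 1.05×10^11 / 10.14 = 586 W/m².

q ≈ 586 W/m²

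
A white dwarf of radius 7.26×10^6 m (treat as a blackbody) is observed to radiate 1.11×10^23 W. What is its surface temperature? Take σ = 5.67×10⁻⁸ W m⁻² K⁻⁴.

A = 4πr² = 4π × (7.26×10^6)² = 6.62×10^14 m².
From P = σAT⁴, T = (P / σA)^(1/4) = (1.11×10^23 / (5.67×10⁻⁸ × 6.62×10^14))^(1/4).
T = (2.96×10^15)^(1/4) = 7370 K.

T ≈ 7370 K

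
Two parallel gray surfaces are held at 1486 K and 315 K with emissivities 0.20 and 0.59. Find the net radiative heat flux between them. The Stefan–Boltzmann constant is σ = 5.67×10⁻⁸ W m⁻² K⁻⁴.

q ≈ 48400 W/m²

For two large parallel gray plates, q = σ(T₁⁴ − T₂⁴) / (1/ε₁ + 1/ε₂ − 1).
1/ε₁ + 1/ε₂ − 1 = 1/0.20 + 1/0.59 − 1 = 5.695.
T₁⁴ − T₂⁴ = 4.88×10^12 − 9.85×10^9 = 4.87×10^12 K⁴.
q = 5.67×10⁻⁸ × 4.87×10^12 / 5.695 = 48400 W/m².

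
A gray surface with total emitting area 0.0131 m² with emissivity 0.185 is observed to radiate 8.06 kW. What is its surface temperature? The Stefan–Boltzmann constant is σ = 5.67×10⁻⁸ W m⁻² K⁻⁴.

From P = εσAT⁴, T = (P / εσA)^(1/4) = (8060 / (0.185 × 5.67×10⁻⁸ × 0.0131))^(1/4).
T = (5.87×10^13)^(1/4) = 2770 K.

T ≈ 2770 K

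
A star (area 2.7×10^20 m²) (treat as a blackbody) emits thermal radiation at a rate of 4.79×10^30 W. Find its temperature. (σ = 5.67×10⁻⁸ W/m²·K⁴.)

From P = σAT⁴, T = (P / σA)^(1/4) = (4.79×10^30 / (5.67×10⁻⁸ × 2.70×10^20))^(1/4).
T = (3.13×10^17)^(1/4) = 23700 K.

T ≈ 23700 K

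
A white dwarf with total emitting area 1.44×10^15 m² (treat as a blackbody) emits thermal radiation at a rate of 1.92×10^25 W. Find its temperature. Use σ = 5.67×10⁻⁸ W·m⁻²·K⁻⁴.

From P = σAT⁴, T = (P / σA)^(1/4) = (1.92×10^25 / (5.67×10⁻⁸ × 1.44×10^15))^(1/4).
T = (2.35×10^17)^(1/4) = 22000 K.

T ≈ 22000 K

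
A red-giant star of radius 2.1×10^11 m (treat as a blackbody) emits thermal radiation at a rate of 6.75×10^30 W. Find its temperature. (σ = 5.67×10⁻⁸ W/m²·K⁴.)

T ≈ 3830 K

A = 4πr² = 4π × (2.1×10^11)² = 5.54×10^23 m².
From P = σAT⁴, T = (P / σA)^(1/4) = (6.75×10^30 / (5.67×10⁻⁸ × 5.54×10^23))^(1/4).
T = (2.15×10^14)^(1/4) = 3830 K.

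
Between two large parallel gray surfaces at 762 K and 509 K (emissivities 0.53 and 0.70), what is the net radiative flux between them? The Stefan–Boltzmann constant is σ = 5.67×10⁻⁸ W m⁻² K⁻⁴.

For two large parallel gray plates, q = σ(T₁⁴ − T₂⁴) / (1/ε₁ + 1/ε₂ − 1).
1/ε₁ + 1/ε₂ − 1 = 1/0.53 + 1/0.70 − 1 = 2.315.
T₁⁴ − T₂⁴ = 3.37×10^11 − 6.71×10^10 = 2.70×10^11 K⁴.
q = 5.67×10⁻⁸ × 2.70×10^11 / 2.315 = 6610 W/m².

q ≈ 6610 W/m²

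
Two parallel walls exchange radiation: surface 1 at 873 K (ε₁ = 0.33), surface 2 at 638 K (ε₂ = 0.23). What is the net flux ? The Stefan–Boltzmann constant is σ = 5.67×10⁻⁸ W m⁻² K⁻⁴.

q ≈ 3690 W/m²

For two large parallel gray plates, q = σ(T₁⁴ − T₂⁴) / (1/ε₁ + 1/ε₂ − 1).
1/ε₁ + 1/ε₂ − 1 = 1/0.33 + 1/0.23 − 1 = 6.378.
T₁⁴ − T₂⁴ = 5.81×10^11 − 1.66×10^11 = 4.15×10^11 K⁴.
q = 5.67×10⁻⁸ × 4.15×10^11 / 6.378 = 3690 W/m².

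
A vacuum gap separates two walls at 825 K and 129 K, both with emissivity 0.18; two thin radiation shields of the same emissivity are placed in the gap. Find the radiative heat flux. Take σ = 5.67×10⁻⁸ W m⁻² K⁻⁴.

Each of the 3 gaps contributes resistance (2/ε − 1) = 2/0.18 − 1 = 10.11; total = 30.33.
q = σ(T₁⁴ − T₂⁴) / 30.33 = 5.67×10⁻⁸ × 4.63×10^11 / 30.33 = 865 W/m².

q ≈ 865 W/m²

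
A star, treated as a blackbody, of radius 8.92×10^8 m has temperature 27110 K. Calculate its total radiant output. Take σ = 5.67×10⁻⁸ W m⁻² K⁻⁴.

P ≈ 3.06×10^29 W

A = 4πr² = 4π × (8.92×10^8)² = 10.00×10^18 m².
P = σAT⁴ = 5.67×10⁻⁸ × 10.00×10^18 × (27110)⁴ = 5.67×10⁻⁸ × 10.00×10^18 × 5.40×10^17.
P = 3.06×10^29 W.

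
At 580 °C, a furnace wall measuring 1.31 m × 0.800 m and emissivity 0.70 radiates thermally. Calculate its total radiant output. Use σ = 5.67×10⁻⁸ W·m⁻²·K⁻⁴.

A = 1.31 × 0.800 = 1.05 m².
580 °C = 853 K.
Stefan–Boltzmann: P = εσAT⁴ = 0.70 × 5.67×10⁻⁸ × 1.05 × (853)⁴ = 0.70 × 5.67×10⁻⁸ × 1.05 × 5.29×10^11.
P = 22000 W.

P ≈ 22000 W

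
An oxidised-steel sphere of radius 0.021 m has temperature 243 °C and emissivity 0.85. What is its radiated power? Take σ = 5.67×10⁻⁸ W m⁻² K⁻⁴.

A = 4πr² = 4π × (0.021)² = 5.54×10^-3 m².
243 °C = 516 K.
Stefan–Boltzmann: P = εσAT⁴ = 0.85 × 5.67×10⁻⁸ × 5.54×10^-3 × (516)⁴ = 0.85 × 5.67×10⁻⁸ × 5.54×10^-3 × 7.09×10^10.
P = 18.9 W.

P ≈ 18.9 W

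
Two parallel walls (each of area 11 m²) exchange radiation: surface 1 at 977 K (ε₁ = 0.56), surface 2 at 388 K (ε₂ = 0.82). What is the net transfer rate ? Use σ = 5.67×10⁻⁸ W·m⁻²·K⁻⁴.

Q ≈ 2.76×10^5 W

For two large parallel gray plates, q = σ(T₁⁴ − T₂⁴) / (1/ε₁ + 1/ε₂ − 1).
1/ε₁ + 1/ε₂ − 1 = 1/0.56 + 1/0.82 − 1 = 2.005.
T₁⁴ − T₂⁴ = 9.11×10^11 − 2.27×10^10 = 8.88×10^11 K⁴.
q = 5.67×10⁻⁸ × 8.88×10^11 / 2.005 = 25100 W/m².
Q = q·A = 25100 × 11 = 2.76×10^5 W.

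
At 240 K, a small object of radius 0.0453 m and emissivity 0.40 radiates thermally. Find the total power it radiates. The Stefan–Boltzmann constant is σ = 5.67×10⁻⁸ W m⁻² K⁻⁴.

P ≈ 1.94 W

A = 4πr² = 4π × (0.0453)² = 0.0258 m².
Stefan–Boltzmann: P = εσAT⁴ = 0.40 × 5.67×10⁻⁸ × 0.0258 × (240)⁴ = 0.40 × 5.67×10⁻⁸ × 0.0258 × 3.32×10^9.
P = 1.94 W.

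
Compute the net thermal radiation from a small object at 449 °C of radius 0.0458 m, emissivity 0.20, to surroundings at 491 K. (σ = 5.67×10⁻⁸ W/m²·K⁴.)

A = 4πr² = 4π × (0.0458)² = 0.0264 m².
Convert: 449 °C = 722 K.
Q = εσA(T⁴ − T_s⁴). T⁴ − T_s⁴ = (722)⁴ − (491)⁴ = 2.72×10^11 − 5.81×10^10 = 2.14×10^11 K⁴.
Q = 0.20 × 5.67×10⁻⁸ × 0.0264 × 2.14×10^11 = 63.9 W.

Q ≈ 63.9 W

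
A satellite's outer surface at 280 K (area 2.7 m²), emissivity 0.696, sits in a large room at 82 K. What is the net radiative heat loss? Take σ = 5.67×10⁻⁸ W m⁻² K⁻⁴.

Q = εσA(T⁴ − T_s⁴). T⁴ − T_s⁴ = (280)⁴ − (82)⁴ = 6.15×10^9 − 4.52×10^7 = 6.10×10^9 K⁴.
Q = 0.696 × 5.67×10⁻⁸ × 2.70 × 6.10×10^9 = 650 W.

Q ≈ 650 W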